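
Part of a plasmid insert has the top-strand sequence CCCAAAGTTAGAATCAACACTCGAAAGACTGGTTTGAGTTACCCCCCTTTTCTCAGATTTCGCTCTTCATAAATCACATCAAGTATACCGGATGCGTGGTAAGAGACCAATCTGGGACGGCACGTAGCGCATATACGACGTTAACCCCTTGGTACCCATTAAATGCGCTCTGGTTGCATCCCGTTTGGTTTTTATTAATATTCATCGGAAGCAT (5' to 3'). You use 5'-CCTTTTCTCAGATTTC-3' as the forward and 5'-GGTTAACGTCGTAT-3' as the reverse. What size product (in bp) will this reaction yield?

101 bp

Forward primer CCTTTTCTCAGATTTC is found on the top strand at positions 46–61.
Reverse complement of the reverse primer: ATACGACGTTAACC. This occurs on the top strand at positions 133–146.
Amplicon spans positions 46–146: 101 bp.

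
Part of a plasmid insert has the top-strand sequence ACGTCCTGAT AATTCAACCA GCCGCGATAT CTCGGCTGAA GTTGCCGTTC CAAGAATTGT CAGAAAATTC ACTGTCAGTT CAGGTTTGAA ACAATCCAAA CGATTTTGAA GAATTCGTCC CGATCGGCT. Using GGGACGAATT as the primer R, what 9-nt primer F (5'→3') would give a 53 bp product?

5'-TCACTGTCA-3'

The reverse primer's reverse complement AATTCGTCCC matches the template at positions 112–121, so the product ends at position 121.
A 53 bp product then starts at position 121 − 53 + 1 = 69.
The forward primer is identical to the top strand there: TCACTGTCA.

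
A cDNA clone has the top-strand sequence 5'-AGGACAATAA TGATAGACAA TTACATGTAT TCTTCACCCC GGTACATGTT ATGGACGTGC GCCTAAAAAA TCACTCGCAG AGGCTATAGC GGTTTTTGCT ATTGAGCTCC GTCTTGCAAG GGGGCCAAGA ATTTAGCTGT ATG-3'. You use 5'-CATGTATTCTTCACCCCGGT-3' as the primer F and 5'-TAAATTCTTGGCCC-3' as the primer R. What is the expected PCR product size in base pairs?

Scanning the template, CATGTATTCTTCACCCCGGT occurs at positions 24–43; this primer anneals to the bottom strand there with its 3' end pointing downstream.
The reverse primer's reverse complement is GGGCCAAGAATTTA, which matches the template at positions 122–135.
Product length = (reverse-primer end) − (forward-primer start) + 1 = 135 − 24 + 1 = 112 bp.

112 bp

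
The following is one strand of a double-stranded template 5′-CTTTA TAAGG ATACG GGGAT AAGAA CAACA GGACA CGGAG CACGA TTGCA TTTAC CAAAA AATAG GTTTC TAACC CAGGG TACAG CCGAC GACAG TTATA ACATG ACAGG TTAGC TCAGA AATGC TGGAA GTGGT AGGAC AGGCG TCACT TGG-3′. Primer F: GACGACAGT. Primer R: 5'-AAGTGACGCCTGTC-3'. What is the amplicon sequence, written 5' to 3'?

5'-GACGACAGTTATAACATGACAGGTTAGCTCAGAAATGCTGGAAGTGGTAGGACAGGCGTCACTT-3'

Forward primer GACGACAGT is found on the top strand at positions 88–96.
The reverse primer's reverse complement is GACAGGCGTCACTT, which matches the template at positions 138–151.
The product is the template from position 88 through 151 (64 bp).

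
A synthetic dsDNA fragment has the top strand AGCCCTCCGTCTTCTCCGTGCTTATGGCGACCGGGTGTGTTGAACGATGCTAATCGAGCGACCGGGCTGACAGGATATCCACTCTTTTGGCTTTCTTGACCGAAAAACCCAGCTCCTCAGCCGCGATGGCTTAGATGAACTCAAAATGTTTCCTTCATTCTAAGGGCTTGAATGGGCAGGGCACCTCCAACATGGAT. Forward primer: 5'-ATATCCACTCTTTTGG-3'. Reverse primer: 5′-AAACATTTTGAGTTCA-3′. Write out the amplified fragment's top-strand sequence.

5'-ATATCCACTCTTTTGGCTTTCTTGACCGAAAAACCCAGCTCCTCAGCCGCGATGGCTTAGATGAACTCAAAATGTTT-3'

Scanning the template, ATATCCACTCTTTTGG occurs at positions 75–90; this primer anneals to the bottom strand there with its 3' end pointing downstream.
Reverse complement of the reverse primer: TGAACTCAAAATGTTT. This occurs on the top strand at positions 136–151.
The product is the template from position 75 through 151 (77 bp).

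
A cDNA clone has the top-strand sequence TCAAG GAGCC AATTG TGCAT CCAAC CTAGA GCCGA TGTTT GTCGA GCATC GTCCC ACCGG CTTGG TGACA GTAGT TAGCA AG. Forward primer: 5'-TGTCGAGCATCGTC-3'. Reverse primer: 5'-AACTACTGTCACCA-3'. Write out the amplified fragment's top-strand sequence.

5'-TGTCGAGCATCGTCCCACCGGCTTGGTGACAGTAGTT-3'

The forward primer matches the template at positions 40–53.
Reverse complement of the reverse primer: TGGTGACAGTAGTT. This occurs on the top strand at positions 63–76.
The product is the template from position 40 through 76 (37 bp).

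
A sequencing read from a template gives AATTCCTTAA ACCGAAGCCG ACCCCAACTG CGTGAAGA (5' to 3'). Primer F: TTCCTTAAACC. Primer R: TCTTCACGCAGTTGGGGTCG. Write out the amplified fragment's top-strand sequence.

5'-TTCCTTAAACCGAAGCCGACCCCAACTGCGTGAAGA-3'

The forward primer matches the template at positions 3–13.
The reverse primer's reverse complement is CGACCCCAACTGCGTGAAGA, which matches the template at positions 19–38.
The product is the template from position 3 through 38 (36 bp).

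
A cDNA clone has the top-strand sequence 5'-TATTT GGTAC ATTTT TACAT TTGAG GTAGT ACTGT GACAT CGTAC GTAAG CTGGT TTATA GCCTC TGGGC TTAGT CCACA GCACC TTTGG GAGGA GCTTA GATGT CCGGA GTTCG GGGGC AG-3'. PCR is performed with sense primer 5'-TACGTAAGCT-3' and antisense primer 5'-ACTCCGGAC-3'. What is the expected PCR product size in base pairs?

Forward primer TACGTAAGCT is found on the top strand at positions 43–52.
The reverse primer's reverse complement is GTCCGGAGT, which matches the template at positions 104–112.
Amplicon spans positions 43–112: 70 bp.

70 bp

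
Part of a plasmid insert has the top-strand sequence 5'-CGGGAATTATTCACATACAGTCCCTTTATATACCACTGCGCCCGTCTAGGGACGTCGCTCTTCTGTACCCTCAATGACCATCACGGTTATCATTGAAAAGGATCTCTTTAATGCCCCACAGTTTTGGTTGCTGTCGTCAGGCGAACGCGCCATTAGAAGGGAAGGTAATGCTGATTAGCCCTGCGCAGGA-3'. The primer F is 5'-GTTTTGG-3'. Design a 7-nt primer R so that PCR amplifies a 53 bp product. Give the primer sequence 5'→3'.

5'-CAGCATT-3'

The forward primer binds at positions 121–127, so a 53 bp product ends at position 121 + 53 − 1 = 173.
The reverse primer anneals to the top strand over positions 167–173, i.e. to AATGCTG.
Its sequence written 5'→3' is the reverse complement: CAGCATT.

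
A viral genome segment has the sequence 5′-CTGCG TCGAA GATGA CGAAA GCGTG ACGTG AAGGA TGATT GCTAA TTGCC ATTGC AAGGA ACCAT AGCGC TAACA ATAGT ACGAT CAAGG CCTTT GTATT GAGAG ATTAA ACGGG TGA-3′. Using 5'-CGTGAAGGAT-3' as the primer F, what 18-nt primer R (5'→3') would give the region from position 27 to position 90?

5'-CCTTGATCGTACTATTGT-3'

The product's 3' end on the top strand is position 90.
The reverse primer anneals to the top strand over positions 73–90, i.e. to ACAATAGTACGATCAAGG.
Its sequence written 5'→3' is the reverse complement: CCTTGATCGTACTATTGT.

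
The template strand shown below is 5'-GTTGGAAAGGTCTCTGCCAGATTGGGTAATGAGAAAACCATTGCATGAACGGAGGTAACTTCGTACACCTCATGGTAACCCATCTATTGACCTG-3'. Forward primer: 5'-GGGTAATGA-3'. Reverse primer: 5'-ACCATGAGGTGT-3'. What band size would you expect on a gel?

53 bp

The forward primer matches the template at positions 24–32.
Taking the reverse complement of ACCATGAGGTGT gives ACACCTCATGGT, found at positions 65–76 on the template; the primer anneals here to the top strand with its 3' end pointing upstream.
Amplicon spans positions 24–76: 53 bp.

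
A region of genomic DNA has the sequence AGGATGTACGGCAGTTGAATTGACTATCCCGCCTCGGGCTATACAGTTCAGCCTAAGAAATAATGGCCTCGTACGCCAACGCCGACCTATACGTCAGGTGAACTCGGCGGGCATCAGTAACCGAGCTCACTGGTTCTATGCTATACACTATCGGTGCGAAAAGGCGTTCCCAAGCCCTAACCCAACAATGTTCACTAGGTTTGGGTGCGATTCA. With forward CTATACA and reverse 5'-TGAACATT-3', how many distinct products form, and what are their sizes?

The forward primer CTATACA matches the top strand at positions 39–45, 141–147.
The reverse primer's reverse complement is AATGTTCA, matching at positions 187–194.
Each forward site pairs with the reverse site to give a product ending at position 194: sizes 156, 54 bp.

Two products: 156 bp, 54 bp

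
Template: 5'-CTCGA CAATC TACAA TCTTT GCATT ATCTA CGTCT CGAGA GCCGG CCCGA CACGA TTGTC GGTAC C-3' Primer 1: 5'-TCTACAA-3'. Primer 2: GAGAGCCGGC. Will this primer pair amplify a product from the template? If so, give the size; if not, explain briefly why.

Primer 1 (TCTACAA) matches the top strand at positions 9–15 (3' end points downstream).
Primer 2 (GAGAGCCGGC) also matches the top strand directly, at positions 37–46 — its reverse complement GCCGGCTCTC is not present.
Both primers anneal to the bottom strand with 3' ends pointing the same way, so neither can prime synthesis back toward the other.

No product — both primers anneal to the same strand and extend in the same direction.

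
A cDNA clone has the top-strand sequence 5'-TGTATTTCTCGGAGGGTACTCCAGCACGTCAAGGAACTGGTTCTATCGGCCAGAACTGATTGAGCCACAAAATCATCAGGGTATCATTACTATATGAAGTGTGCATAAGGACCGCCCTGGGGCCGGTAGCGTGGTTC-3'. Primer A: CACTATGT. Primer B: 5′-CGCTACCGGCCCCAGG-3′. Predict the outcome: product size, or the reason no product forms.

No product — primer A has no binding site in the template.

Primer A (CACTATGT) does not match the top strand, and its reverse complement ACATAGTG does not match either.
With no annealing site for primer A, no amplification occurs.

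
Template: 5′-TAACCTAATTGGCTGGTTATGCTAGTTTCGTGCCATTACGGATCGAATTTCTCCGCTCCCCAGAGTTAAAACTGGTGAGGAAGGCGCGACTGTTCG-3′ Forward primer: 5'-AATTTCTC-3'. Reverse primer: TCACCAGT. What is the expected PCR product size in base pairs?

33 bp

The forward primer matches the template at positions 46–53.
Reverse complement of the reverse primer: ACTGGTGA. This occurs on the top strand at positions 71–78.
The product runs from position 46 to position 78, so its length is 78 − 46 + 1 = 33 bp.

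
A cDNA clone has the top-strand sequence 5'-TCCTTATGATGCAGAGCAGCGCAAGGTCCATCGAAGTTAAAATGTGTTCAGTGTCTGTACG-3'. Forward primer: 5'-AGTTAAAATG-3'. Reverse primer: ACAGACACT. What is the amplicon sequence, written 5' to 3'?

5'-AGTTAAAATGTGTTCAGTGTCTGT-3'

Scanning the template, AGTTAAAATG occurs at positions 35–44; this primer anneals to the bottom strand there with its 3' end pointing downstream.
The reverse primer's reverse complement is AGTGTCTGT, which matches the template at positions 50–58.
The product is the template from position 35 through 58 (24 bp).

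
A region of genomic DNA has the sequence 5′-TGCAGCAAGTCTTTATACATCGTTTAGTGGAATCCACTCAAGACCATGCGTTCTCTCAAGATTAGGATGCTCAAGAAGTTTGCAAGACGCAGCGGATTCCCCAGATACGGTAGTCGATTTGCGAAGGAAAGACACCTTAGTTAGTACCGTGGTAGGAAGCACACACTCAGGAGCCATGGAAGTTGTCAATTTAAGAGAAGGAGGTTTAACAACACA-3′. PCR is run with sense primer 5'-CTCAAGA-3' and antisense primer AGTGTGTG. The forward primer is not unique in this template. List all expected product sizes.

The forward primer CTCAAGA matches the top strand at positions 37–43, 55–61, 70–76.
The reverse primer's reverse complement is CACACACT, matching at positions 160–167.
Each forward site pairs with the reverse site to give a product ending at position 167: sizes 131, 113, 98 bp.

131 bp, 113 bp, 98 bp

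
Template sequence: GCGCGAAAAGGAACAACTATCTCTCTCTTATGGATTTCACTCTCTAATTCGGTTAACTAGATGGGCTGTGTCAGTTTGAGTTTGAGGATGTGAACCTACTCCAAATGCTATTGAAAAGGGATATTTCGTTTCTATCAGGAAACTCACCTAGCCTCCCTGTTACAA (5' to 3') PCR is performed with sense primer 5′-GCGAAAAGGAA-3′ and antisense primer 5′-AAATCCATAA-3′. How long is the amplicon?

35 bp

The forward primer matches the template at positions 3–13.
Taking the reverse complement of AAATCCATAA gives TTATGGATTT, found at positions 28–37 on the template; the primer anneals here to the top strand with its 3' end pointing upstream.
The product runs from position 3 to position 37, so its length is 37 − 3 + 1 = 35 bp.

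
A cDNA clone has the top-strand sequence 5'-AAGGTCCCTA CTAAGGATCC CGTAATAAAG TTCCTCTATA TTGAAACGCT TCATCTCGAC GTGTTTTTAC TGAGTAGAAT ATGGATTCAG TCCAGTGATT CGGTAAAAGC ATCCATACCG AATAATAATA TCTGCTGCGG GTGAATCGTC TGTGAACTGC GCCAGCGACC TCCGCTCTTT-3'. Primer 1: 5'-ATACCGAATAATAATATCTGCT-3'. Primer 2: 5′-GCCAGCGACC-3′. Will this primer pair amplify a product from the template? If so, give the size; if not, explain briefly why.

No product — both primers anneal to the same strand and extend in the same direction.

Primer 1 (ATACCGAATAATAATATCTGCT) matches the top strand at positions 115–136 (3' end points downstream).
Primer 2 (GCCAGCGACC) also matches the top strand directly, at positions 161–170 — its reverse complement GGTCGCTGGC is not present.
Both primers anneal to the bottom strand with 3' ends pointing the same way, so neither can prime synthesis back toward the other.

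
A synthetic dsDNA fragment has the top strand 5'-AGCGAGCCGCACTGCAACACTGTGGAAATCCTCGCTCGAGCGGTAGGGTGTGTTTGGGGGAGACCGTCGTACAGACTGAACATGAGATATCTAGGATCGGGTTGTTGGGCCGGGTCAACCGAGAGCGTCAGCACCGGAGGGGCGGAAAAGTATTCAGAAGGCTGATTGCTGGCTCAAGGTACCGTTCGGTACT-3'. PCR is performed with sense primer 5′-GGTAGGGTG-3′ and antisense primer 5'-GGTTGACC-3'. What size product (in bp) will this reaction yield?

79 bp

Forward primer GGTAGGGTG is found on the top strand at positions 42–50.
Reverse complement of the reverse primer: GGTCAACC. This occurs on the top strand at positions 113–120.
Amplicon spans positions 42–120: 79 bp.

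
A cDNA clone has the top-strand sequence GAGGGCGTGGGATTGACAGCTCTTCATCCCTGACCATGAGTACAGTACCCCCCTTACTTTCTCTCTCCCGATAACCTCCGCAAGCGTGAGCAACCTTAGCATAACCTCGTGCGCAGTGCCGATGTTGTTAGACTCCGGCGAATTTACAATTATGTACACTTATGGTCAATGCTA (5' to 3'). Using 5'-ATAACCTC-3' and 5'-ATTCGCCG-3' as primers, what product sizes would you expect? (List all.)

The forward primer ATAACCTC matches the top strand at positions 71–78, 101–108.
The reverse primer's reverse complement is CGGCGAAT, matching at positions 136–143.
Each forward site pairs with the reverse site to give a product ending at position 143: sizes 73, 43 bp.

73 bp, 43 bp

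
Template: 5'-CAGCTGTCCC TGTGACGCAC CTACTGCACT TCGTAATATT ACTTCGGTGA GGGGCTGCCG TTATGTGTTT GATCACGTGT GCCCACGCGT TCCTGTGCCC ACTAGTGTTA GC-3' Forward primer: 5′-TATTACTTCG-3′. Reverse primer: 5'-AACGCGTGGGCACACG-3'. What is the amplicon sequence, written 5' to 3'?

5'-TATTACTTCGGTGAGGGGCTGCCGTTATGTGTTTGATCACGTGTGCCCACGCGTT-3'

Forward primer TATTACTTCG is found on the top strand at positions 37–46.
The reverse primer's reverse complement is CGTGTGCCCACGCGTT, which matches the template at positions 76–91.
The product is the template from position 37 through 91 (55 bp).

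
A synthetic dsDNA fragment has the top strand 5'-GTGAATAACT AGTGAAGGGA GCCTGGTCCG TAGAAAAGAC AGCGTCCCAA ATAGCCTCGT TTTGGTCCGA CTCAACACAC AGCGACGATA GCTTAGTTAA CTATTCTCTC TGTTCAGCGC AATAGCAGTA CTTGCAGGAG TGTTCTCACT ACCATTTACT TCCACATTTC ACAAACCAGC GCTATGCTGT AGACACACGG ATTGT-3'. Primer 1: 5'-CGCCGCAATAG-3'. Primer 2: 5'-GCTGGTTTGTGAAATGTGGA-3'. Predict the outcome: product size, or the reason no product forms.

No product — primer 1 has no binding site in the template.

Primer 1 (CGCCGCAATAG) does not match the top strand, and its reverse complement CTATTGCGGCG does not match either.
With no annealing site for primer 1, no amplification occurs.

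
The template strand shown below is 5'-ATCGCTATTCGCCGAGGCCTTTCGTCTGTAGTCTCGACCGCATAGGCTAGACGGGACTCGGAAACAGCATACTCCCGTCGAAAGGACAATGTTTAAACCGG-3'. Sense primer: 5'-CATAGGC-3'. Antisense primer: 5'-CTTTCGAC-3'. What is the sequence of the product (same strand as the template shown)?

5'-CATAGGCTAGACGGGACTCGGAAACAGCATACTCCCGTCGAAAG-3'

Forward primer CATAGGC is found on the top strand at positions 41–47.
Taking the reverse complement of CTTTCGAC gives GTCGAAAG, found at positions 77–84 on the template; the primer anneals here to the top strand with its 3' end pointing upstream.
The product is the template from position 41 through 84 (44 bp).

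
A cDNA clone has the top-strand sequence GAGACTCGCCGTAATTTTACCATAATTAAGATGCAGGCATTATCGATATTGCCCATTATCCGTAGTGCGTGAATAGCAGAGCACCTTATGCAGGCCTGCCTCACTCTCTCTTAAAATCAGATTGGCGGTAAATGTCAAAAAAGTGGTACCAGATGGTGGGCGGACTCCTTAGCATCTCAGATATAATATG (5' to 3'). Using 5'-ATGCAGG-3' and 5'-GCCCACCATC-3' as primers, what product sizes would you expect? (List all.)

131 bp, 74 bp

The forward primer ATGCAGG matches the top strand at positions 31–37, 88–94.
The reverse primer's reverse complement is GATGGTGGGC, matching at positions 152–161.
Each forward site pairs with the reverse site to give a product ending at position 161: sizes 131, 74 bp.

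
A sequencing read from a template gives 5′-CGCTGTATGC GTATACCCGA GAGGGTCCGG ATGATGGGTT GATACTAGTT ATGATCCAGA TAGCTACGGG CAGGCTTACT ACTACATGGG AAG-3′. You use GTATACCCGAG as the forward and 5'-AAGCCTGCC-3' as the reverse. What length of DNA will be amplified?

The forward primer matches the template at positions 11–21.
Reverse complement of the reverse primer: GGCAGGCTT. This occurs on the top strand at positions 69–77.
Product length = (reverse-primer end) − (forward-primer start) + 1 = 77 − 11 + 1 = 67 bp.

67 bp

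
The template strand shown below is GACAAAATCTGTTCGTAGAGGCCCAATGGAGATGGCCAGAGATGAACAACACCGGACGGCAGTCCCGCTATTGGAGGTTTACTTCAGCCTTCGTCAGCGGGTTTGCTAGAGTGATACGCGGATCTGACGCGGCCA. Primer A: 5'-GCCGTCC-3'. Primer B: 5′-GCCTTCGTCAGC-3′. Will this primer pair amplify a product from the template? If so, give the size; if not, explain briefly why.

No product — the primers' 3' ends point away from each other.

Primer A (GCCGTCC) has reverse complement GGACGGC, which matches the top strand at positions 54–60; primer A anneals to the top strand there with its 3' end pointing upstream toward position 54.
Primer B (GCCTTCGTCAGC) matches the top strand directly at positions 87–98; it anneals to the bottom strand with its 3' end pointing downstream toward position 98.
The 3' ends diverge (primer A extends toward position 1, primer B toward position 135), so the primers never converge on a shared product.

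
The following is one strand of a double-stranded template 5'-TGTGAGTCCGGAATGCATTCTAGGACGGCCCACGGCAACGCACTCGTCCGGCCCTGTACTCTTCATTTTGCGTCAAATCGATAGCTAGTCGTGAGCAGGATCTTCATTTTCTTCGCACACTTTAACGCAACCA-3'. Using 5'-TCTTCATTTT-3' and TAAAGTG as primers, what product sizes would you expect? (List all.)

The forward primer TCTTCATTTT matches the top strand at positions 60–69, 101–110.
The reverse primer's reverse complement is CACTTTA, matching at positions 118–124.
Each forward site pairs with the reverse site to give a product ending at position 124: sizes 65, 24 bp.

65 bp, 24 bp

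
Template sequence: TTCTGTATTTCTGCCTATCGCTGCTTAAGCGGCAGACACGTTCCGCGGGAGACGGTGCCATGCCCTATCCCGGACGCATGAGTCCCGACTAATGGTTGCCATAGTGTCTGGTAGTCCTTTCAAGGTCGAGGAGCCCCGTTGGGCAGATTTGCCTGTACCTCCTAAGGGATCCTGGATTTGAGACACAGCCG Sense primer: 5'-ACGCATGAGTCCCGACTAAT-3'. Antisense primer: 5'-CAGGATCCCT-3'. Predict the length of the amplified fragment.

101 bp

The forward primer matches the template at positions 74–93.
Reverse complement of the reverse primer: AGGGATCCTG. This occurs on the top strand at positions 165–174.
Amplicon spans positions 74–174: 101 bp.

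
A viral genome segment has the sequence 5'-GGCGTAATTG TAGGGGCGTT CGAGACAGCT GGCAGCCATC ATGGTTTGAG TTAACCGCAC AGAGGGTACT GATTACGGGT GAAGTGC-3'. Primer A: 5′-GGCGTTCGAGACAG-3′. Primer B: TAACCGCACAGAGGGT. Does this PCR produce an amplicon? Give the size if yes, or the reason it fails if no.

Primer A (GGCGTTCGAGACAG) matches the top strand at positions 15–28 (3' end points downstream).
Primer B (TAACCGCACAGAGGGT) also matches the top strand directly, at positions 52–67 — its reverse complement ACCCTCTGTGCGGTTA is not present.
Both primers anneal to the bottom strand with 3' ends pointing the same way, so neither can prime synthesis back toward the other.

No product — both primers anneal to the same strand and extend in the same direction.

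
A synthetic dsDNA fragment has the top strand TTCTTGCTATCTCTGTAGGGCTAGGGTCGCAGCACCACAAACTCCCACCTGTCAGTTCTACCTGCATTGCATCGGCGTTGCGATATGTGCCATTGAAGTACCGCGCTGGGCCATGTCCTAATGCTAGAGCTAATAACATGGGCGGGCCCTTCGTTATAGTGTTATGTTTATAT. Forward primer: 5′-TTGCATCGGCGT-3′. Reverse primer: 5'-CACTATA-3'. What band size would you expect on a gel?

95 bp

The forward primer matches the template at positions 67–78.
The reverse primer's reverse complement is TATAGTG, which matches the template at positions 155–161.
Amplicon spans positions 67–161: 95 bp.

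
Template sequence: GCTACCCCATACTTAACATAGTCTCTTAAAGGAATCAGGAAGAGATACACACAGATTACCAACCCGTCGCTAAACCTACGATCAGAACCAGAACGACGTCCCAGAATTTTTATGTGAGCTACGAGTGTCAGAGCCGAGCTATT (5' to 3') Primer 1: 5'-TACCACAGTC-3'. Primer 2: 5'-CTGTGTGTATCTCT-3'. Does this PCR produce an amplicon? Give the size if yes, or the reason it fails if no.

No product — primer 1 has no binding site in the template.

Primer 1 (TACCACAGTC) does not match the top strand, and its reverse complement GACTGTGGTA does not match either.
With no annealing site for primer 1, no amplification occurs.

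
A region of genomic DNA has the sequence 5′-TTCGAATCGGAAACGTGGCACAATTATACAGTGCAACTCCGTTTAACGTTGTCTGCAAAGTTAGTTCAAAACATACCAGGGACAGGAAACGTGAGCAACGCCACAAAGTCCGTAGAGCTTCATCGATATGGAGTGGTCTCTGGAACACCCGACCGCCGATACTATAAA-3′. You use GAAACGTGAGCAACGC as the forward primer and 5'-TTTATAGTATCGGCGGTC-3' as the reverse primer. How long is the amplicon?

83 bp

The forward primer matches the template at positions 86–101.
The reverse primer's reverse complement is GACCGCCGATACTATAAA, which matches the template at positions 151–168.
The product runs from position 86 to position 168, so its length is 168 − 86 + 1 = 83 bp.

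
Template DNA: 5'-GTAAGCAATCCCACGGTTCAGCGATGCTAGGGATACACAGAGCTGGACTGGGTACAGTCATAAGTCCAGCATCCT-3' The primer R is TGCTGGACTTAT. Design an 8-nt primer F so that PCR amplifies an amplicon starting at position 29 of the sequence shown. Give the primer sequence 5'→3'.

The reverse primer's reverse complement ATAAGTCCAGCA matches the template at positions 60–71; the product starts at position 29.
The forward primer is identical to the top strand over positions 29–36: AGGGATAC.

5'-AGGGATAC-3'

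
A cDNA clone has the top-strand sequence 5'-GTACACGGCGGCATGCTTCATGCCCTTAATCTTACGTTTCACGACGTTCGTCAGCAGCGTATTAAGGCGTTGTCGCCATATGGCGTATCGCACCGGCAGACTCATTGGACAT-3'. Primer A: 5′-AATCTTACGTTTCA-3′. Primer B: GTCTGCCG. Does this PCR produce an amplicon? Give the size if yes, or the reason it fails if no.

Primer A (AATCTTACGTTTCA) matches the top strand at positions 28–41; it acts as a forward primer.
Primer B's reverse complement is CGGCAGAC, matching the top strand at positions 94–101; it acts as a reverse primer.
The 3' ends face each other across positions 28–101, giving a 74 bp product.

Yes — a 74 bp product.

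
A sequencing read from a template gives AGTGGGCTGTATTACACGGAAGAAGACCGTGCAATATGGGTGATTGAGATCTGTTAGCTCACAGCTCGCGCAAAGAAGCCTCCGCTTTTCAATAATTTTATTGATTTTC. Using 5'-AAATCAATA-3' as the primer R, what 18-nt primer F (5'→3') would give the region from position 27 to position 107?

The reverse primer's reverse complement TATTGATTT matches the template at positions 99–107; the product starts at position 27.
The forward primer is identical to the top strand over positions 27–44: CCGTGCAATATGGGTGAT.

5'-CCGTGCAATATGGGTGAT-3'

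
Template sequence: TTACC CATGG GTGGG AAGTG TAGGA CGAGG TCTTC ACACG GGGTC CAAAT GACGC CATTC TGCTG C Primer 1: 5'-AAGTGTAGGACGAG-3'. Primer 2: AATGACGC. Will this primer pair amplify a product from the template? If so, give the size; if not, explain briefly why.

Primer 1 (AAGTGTAGGACGAG) matches the top strand at positions 16–29 (3' end points downstream).
Primer 2 (AATGACGC) also matches the top strand directly, at positions 48–55 — its reverse complement GCGTCATT is not present.
Both primers anneal to the bottom strand with 3' ends pointing the same way, so neither can prime synthesis back toward the other.

No product — both primers anneal to the same strand and extend in the same direction.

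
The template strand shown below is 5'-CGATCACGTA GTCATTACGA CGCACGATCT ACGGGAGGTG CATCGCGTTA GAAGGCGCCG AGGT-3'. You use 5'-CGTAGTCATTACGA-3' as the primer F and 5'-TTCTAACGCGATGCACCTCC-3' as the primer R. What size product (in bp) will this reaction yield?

47 bp

The forward primer matches the template at positions 7–20.
The reverse primer's reverse complement is GGAGGTGCATCGCGTTAGAA, which matches the template at positions 34–53.
Amplicon spans positions 7–53: 47 bp.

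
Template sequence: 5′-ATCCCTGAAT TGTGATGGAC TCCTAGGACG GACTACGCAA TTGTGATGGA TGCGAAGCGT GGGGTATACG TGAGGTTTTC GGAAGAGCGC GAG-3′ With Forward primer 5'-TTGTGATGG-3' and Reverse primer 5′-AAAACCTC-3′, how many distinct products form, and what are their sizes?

Two products: 70 bp, 39 bp

The forward primer TTGTGATGG matches the top strand at positions 10–18, 41–49.
The reverse primer's reverse complement is GAGGTTTT, matching at positions 72–79.
Each forward site pairs with the reverse site to give a product ending at position 79: sizes 70, 39 bp.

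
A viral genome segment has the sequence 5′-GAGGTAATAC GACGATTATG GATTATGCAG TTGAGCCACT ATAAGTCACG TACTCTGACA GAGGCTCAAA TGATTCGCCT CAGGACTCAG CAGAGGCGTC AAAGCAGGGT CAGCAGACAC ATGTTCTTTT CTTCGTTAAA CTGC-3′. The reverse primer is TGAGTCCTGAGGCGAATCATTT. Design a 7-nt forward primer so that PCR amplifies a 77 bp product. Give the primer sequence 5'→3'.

5'-CGATTAT-3'

The reverse primer's reverse complement AAATGATTCGCCTCAGGACTCA matches the template at positions 68–89, so the product ends at position 89.
A 77 bp product then starts at position 89 − 77 + 1 = 13.
The forward primer is identical to the top strand there: CGATTAT.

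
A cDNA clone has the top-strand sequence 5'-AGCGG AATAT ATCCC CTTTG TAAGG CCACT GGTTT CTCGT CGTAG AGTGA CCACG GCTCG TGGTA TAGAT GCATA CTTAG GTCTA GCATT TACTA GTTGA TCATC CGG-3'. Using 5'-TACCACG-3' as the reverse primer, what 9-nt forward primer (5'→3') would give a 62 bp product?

5'-GGAATATAT-3'

The reverse primer's reverse complement CGTGGTA matches the template at positions 59–65, so the product ends at position 65.
A 62 bp product then starts at position 65 − 62 + 1 = 4.
The forward primer is identical to the top strand there: GGAATATAT.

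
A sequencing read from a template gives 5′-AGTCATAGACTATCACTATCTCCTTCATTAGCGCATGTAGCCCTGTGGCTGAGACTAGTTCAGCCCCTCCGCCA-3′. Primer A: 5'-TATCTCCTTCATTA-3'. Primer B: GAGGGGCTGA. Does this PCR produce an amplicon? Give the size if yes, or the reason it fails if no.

Primer A (TATCTCCTTCATTA) matches the top strand at positions 17–30; it acts as a forward primer.
Primer B's reverse complement is TCAGCCCCTC, matching the top strand at positions 60–69; it acts as a reverse primer.
The 3' ends face each other across positions 17–69, giving a 53 bp product.

Yes — a 53 bp product.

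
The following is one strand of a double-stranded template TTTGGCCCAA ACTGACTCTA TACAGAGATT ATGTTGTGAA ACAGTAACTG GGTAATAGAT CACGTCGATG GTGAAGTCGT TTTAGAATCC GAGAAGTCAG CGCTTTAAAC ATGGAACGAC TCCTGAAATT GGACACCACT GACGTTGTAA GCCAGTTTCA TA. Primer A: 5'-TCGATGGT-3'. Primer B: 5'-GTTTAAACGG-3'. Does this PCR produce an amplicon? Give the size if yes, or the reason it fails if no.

Primer B (GTTTAAACGG) does not match the top strand, and its reverse complement CCGTTTAAAC does not match either.
With no annealing site for primer B, no amplification occurs.

No product — primer B has no binding site in the template.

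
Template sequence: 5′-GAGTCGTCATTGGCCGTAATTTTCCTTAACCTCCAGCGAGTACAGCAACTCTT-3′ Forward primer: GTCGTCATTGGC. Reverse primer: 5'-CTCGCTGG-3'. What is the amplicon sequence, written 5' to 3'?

Scanning the template, GTCGTCATTGGC occurs at positions 3–14; this primer anneals to the bottom strand there with its 3' end pointing downstream.
The reverse primer's reverse complement is CCAGCGAG, which matches the template at positions 33–40.
The product is the template from position 3 through 40 (38 bp).

5'-GTCGTCATTGGCCGTAATTTTCCTTAACCTCCAGCGAG-3'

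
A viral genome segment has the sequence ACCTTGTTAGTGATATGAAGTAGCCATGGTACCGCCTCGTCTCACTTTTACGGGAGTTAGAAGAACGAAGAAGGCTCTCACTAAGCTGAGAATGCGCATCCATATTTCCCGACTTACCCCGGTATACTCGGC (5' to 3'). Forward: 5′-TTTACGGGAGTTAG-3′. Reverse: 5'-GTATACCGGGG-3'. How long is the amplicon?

Forward primer TTTACGGGAGTTAG is found on the top strand at positions 47–60.
Reverse complement of the reverse primer: CCCCGGTATAC. This occurs on the top strand at positions 117–127.
Amplicon spans positions 47–127: 81 bp.

81 bp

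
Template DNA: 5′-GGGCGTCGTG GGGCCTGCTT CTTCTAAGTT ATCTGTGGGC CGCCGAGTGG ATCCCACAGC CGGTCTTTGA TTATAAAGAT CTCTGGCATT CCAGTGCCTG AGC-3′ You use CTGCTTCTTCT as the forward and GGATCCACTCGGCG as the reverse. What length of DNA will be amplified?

Forward primer CTGCTTCTTCT is found on the top strand at positions 15–25.
The reverse primer's reverse complement is CGCCGAGTGGATCC, which matches the template at positions 41–54.
Amplicon spans positions 15–54: 40 bp.

40 bp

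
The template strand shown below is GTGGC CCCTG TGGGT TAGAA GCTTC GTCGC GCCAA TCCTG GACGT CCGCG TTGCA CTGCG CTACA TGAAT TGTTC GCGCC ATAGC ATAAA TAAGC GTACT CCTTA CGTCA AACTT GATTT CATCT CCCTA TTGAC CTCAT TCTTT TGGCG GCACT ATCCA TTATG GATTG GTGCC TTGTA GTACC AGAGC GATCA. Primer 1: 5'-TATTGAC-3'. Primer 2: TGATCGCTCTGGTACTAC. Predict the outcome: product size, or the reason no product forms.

Yes — a 67 bp product.

Primer 1 (TATTGAC) matches the top strand at positions 129–135; it acts as a forward primer.
Primer 2's reverse complement is GTAGTACCAGAGCGATCA, matching the top strand at positions 178–195; it acts as a reverse primer.
The 3' ends face each other across positions 129–195, giving a 67 bp product.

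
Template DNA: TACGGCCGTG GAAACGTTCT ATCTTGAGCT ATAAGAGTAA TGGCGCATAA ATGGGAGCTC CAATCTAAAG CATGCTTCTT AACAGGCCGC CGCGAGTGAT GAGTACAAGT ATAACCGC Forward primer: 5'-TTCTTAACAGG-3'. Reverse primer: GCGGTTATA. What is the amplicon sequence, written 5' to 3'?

5'-TTCTTAACAGGCCGCCGCGAGTGATGAGTACAAGTATAACCGC-3'

Scanning the template, TTCTTAACAGG occurs at positions 76–86; this primer anneals to the bottom strand there with its 3' end pointing downstream.
The reverse primer's reverse complement is TATAACCGC, which matches the template at positions 110–118.
The product is the template from position 76 through 118 (43 bp).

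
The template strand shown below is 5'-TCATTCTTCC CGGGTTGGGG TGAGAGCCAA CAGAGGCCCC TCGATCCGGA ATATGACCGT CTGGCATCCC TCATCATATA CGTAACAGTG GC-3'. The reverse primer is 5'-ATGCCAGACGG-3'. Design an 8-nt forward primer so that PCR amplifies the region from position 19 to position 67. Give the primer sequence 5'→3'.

5'-GGTGAGAG-3'

The reverse primer's reverse complement CCGTCTGGCAT matches the template at positions 57–67; the product starts at position 19.
The forward primer is identical to the top strand over positions 19–26: GGTGAGAG.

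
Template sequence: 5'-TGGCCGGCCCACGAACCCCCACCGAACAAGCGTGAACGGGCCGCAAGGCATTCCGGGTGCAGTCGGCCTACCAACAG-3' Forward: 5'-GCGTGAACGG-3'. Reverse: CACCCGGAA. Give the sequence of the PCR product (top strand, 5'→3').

5'-GCGTGAACGGGCCGCAAGGCATTCCGGGTG-3'

The forward primer matches the template at positions 30–39.
The reverse primer's reverse complement is TTCCGGGTG, which matches the template at positions 51–59.
The product is the template from position 30 through 59 (30 bp).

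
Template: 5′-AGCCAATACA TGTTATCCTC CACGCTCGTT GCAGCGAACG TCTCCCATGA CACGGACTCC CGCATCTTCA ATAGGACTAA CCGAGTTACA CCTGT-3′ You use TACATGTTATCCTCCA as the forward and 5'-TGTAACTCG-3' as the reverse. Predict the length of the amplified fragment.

84 bp

The forward primer matches the template at positions 7–22.
Taking the reverse complement of TGTAACTCG gives CGAGTTACA, found at positions 82–90 on the template; the primer anneals here to the top strand with its 3' end pointing upstream.
Product length = (reverse-primer end) − (forward-primer start) + 1 = 90 − 7 + 1 = 84 bp.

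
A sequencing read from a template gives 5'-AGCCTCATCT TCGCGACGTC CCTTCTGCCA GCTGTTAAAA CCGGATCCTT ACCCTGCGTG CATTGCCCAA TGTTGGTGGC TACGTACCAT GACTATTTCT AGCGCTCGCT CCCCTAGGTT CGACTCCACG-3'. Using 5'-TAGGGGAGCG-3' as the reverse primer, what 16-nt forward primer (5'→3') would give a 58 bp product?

The reverse primer's reverse complement CGCTCCCCTA matches the template at positions 107–116, so the product ends at position 116.
A 58 bp product then starts at position 116 − 58 + 1 = 59.
The forward primer is identical to the top strand there: TGCATTGCCCAATGTT.

5'-TGCATTGCCCAATGTT-3'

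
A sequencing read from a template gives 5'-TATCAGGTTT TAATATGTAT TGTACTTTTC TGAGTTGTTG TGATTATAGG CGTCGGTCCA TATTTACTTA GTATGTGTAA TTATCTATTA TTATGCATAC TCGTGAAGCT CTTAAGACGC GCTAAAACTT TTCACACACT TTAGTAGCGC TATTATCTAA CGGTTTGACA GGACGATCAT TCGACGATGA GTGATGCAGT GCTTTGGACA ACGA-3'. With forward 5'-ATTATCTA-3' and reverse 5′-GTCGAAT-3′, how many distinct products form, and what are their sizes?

The forward primer ATTATCTA matches the top strand at positions 80–87, 152–159.
The reverse primer's reverse complement is ATTCGAC, matching at positions 179–185.
Each forward site pairs with the reverse site to give a product ending at position 185: sizes 106, 34 bp.

Two products: 106 bp, 34 bp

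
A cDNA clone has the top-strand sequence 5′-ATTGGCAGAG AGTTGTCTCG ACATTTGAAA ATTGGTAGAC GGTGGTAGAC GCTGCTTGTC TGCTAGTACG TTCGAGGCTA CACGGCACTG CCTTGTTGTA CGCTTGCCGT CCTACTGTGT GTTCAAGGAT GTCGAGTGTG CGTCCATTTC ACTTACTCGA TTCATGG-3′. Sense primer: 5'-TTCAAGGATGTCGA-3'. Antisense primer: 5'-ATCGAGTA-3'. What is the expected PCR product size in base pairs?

Forward primer TTCAAGGATGTCGA is found on the top strand at positions 122–135.
The reverse primer's reverse complement is TACTCGAT, which matches the template at positions 154–161.
The product runs from position 122 to position 161, so its length is 161 − 122 + 1 = 40 bp.

40 bp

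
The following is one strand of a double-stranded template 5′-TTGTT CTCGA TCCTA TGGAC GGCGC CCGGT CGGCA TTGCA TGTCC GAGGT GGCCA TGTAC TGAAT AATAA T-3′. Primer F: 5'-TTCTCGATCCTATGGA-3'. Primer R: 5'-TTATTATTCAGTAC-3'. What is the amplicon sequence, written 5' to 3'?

5'-TTCTCGATCCTATGGACGGCGCCCGGTCGGCATTGCATGTCCGAGGTGGCCATGTACTGAATAATAA-3'

Forward primer TTCTCGATCCTATGGA is found on the top strand at positions 4–19.
The reverse primer's reverse complement is GTACTGAATAATAA, which matches the template at positions 57–70.
The product is the template from position 4 through 70 (67 bp).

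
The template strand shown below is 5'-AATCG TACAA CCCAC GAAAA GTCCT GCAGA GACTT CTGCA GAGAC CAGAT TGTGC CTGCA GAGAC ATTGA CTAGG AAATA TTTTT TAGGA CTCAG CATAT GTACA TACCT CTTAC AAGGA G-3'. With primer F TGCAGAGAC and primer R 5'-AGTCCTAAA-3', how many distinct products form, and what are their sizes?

The forward primer TGCAGAGAC matches the top strand at positions 25–33, 37–45, 57–65.
The reverse primer's reverse complement is TTTAGGACT, matching at positions 84–92.
Each forward site pairs with the reverse site to give a product ending at position 92: sizes 68, 56, 36 bp.

Three products: 68 bp, 56 bp, 36 bp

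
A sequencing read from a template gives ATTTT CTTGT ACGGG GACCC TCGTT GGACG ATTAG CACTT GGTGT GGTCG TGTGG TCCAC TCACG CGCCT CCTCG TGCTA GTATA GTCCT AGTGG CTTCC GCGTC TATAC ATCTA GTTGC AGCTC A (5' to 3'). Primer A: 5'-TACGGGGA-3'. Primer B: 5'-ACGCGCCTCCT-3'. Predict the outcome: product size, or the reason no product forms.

Primer A (TACGGGGA) matches the top strand at positions 10–17 (3' end points downstream).
Primer B (ACGCGCCTCCT) also matches the top strand directly, at positions 63–73 — its reverse complement AGGAGGCGCGT is not present.
Both primers anneal to the bottom strand with 3' ends pointing the same way, so neither can prime synthesis back toward the other.

No product — both primers anneal to the same strand and extend in the same direction.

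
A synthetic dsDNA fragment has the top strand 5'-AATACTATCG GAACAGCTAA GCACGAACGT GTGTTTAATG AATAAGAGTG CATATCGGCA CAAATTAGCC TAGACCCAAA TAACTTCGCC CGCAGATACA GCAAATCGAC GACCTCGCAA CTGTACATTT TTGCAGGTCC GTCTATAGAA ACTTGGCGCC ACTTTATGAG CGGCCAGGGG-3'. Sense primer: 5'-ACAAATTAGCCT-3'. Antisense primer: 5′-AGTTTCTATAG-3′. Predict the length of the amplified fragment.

94 bp

The forward primer matches the template at positions 60–71.
Reverse complement of the reverse primer: CTATAGAAACT. This occurs on the top strand at positions 143–153.
The product runs from position 60 to position 153, so its length is 153 − 60 + 1 = 94 bp.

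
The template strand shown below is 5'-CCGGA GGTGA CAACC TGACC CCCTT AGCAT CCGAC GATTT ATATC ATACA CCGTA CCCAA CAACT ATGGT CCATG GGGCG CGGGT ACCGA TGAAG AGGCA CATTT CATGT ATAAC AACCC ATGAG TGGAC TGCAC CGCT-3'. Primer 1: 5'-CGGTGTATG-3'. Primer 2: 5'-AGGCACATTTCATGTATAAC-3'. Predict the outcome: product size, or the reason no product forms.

No product — the primers' 3' ends point away from each other.

Primer 1 (CGGTGTATG) has reverse complement CATACACCG, which matches the top strand at positions 45–53; primer 1 anneals to the top strand there with its 3' end pointing upstream toward position 45.
Primer 2 (AGGCACATTTCATGTATAAC) matches the top strand directly at positions 96–115; it anneals to the bottom strand with its 3' end pointing downstream toward position 115.
The 3' ends diverge (primer 1 extends toward position 1, primer 2 toward position 139), so the primers never converge on a shared product.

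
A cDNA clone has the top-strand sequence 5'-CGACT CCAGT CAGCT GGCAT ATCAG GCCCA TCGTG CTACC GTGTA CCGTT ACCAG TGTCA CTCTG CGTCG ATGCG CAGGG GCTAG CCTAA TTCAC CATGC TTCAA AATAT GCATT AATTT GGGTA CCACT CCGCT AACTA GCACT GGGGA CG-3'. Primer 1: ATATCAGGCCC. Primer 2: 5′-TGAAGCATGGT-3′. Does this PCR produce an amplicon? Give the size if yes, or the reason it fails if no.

Yes — an 86 bp product.

Primer 1 (ATATCAGGCCC) matches the top strand at positions 19–29; it acts as a forward primer.
Primer 2's reverse complement is ACCATGCTTCA, matching the top strand at positions 94–104; it acts as a reverse primer.
The 3' ends face each other across positions 19–104, giving an 86 bp product.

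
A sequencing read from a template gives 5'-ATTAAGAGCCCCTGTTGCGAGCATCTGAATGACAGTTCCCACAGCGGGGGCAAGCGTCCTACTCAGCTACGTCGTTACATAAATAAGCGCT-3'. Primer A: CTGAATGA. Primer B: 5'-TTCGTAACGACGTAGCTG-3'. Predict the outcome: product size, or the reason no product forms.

Primer B (TTCGTAACGACGTAGCTG) does not match the top strand, and its reverse complement CAGCTACGTCGTTACGAA does not match either.
With no annealing site for primer B, no amplification occurs.

No product — primer B has no binding site in the template.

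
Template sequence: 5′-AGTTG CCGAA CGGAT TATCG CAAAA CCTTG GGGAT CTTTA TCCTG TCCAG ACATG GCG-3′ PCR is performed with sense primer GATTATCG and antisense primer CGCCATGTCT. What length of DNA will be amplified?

46 bp

Forward primer GATTATCG is found on the top strand at positions 13–20.
The reverse primer's reverse complement is AGACATGGCG, which matches the template at positions 49–58.
The product runs from position 13 to position 58, so its length is 58 − 13 + 1 = 46 bp.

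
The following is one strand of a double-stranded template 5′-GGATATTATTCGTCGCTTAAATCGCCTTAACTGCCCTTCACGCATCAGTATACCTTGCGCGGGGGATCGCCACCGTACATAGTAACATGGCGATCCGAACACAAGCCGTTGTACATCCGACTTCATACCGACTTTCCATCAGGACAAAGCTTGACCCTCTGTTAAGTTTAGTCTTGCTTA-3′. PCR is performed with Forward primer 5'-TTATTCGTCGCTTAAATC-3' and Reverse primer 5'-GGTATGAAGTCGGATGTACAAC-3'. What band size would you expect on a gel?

124 bp

Scanning the template, TTATTCGTCGCTTAAATC occurs at positions 6–23; this primer anneals to the bottom strand there with its 3' end pointing downstream.
Reverse complement of the reverse primer: GTTGTACATCCGACTTCATACC. This occurs on the top strand at positions 108–129.
The product runs from position 6 to position 129, so its length is 129 − 6 + 1 = 124 bp.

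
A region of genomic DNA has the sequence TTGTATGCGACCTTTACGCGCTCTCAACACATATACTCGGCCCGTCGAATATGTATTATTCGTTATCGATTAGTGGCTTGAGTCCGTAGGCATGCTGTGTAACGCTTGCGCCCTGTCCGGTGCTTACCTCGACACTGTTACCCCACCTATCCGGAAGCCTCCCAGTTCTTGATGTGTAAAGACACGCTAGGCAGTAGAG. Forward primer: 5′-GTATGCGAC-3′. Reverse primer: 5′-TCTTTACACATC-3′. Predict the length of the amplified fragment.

180 bp

The forward primer matches the template at positions 3–11.
Taking the reverse complement of TCTTTACACATC gives GATGTGTAAAGA, found at positions 171–182 on the template; the primer anneals here to the top strand with its 3' end pointing upstream.
The product runs from position 3 to position 182, so its length is 182 − 3 + 1 = 180 bp.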